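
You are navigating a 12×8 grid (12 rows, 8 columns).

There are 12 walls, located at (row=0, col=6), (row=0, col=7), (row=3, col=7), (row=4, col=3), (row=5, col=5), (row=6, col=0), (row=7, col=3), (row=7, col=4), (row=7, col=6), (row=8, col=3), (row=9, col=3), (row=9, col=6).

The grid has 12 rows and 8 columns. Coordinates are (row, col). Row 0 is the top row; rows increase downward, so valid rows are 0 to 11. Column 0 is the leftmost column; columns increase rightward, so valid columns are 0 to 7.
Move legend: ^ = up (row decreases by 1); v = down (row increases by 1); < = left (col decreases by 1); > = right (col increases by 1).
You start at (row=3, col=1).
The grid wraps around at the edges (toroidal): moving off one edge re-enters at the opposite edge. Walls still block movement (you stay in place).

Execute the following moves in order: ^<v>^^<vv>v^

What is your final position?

Answer: Final position: (row=3, col=1)

Derivation:
Start: (row=3, col=1)
  ^ (up): (row=3, col=1) -> (row=2, col=1)
  < (left): (row=2, col=1) -> (row=2, col=0)
  v (down): (row=2, col=0) -> (row=3, col=0)
  > (right): (row=3, col=0) -> (row=3, col=1)
  ^ (up): (row=3, col=1) -> (row=2, col=1)
  ^ (up): (row=2, col=1) -> (row=1, col=1)
  < (left): (row=1, col=1) -> (row=1, col=0)
  v (down): (row=1, col=0) -> (row=2, col=0)
  v (down): (row=2, col=0) -> (row=3, col=0)
  > (right): (row=3, col=0) -> (row=3, col=1)
  v (down): (row=3, col=1) -> (row=4, col=1)
  ^ (up): (row=4, col=1) -> (row=3, col=1)
Final: (row=3, col=1)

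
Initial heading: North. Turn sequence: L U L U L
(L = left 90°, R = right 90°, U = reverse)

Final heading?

Answer: Final heading: East

Derivation:
Start: North
  L (left (90° counter-clockwise)) -> West
  U (U-turn (180°)) -> East
  L (left (90° counter-clockwise)) -> North
  U (U-turn (180°)) -> South
  L (left (90° counter-clockwise)) -> East
Final: East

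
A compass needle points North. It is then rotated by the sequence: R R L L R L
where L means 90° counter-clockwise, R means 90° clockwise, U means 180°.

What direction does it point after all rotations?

Start: North
  R (right (90° clockwise)) -> East
  R (right (90° clockwise)) -> South
  L (left (90° counter-clockwise)) -> East
  L (left (90° counter-clockwise)) -> North
  R (right (90° clockwise)) -> East
  L (left (90° counter-clockwise)) -> North
Final: North

Answer: Final heading: North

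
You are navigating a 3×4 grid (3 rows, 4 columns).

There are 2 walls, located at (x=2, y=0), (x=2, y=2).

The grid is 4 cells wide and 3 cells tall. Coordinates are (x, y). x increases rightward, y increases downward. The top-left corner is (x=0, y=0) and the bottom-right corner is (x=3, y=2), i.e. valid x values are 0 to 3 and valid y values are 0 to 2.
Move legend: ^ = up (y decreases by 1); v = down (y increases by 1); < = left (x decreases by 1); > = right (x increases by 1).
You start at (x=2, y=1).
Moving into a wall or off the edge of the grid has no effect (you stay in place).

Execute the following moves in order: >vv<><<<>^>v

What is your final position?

Answer: Final position: (x=3, y=2)

Derivation:
Start: (x=2, y=1)
  > (right): (x=2, y=1) -> (x=3, y=1)
  v (down): (x=3, y=1) -> (x=3, y=2)
  v (down): blocked, stay at (x=3, y=2)
  < (left): blocked, stay at (x=3, y=2)
  > (right): blocked, stay at (x=3, y=2)
  [×3]< (left): blocked, stay at (x=3, y=2)
  > (right): blocked, stay at (x=3, y=2)
  ^ (up): (x=3, y=2) -> (x=3, y=1)
  > (right): blocked, stay at (x=3, y=1)
  v (down): (x=3, y=1) -> (x=3, y=2)
Final: (x=3, y=2)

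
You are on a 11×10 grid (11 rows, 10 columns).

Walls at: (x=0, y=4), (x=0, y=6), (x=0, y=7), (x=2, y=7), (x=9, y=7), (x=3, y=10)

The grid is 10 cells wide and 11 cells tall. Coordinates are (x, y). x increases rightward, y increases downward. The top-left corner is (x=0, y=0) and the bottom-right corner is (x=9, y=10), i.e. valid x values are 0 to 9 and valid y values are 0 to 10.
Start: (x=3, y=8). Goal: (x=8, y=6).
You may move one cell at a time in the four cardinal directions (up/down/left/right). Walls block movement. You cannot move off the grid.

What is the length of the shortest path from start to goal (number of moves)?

BFS from (x=3, y=8) until reaching (x=8, y=6):
  Distance 0: (x=3, y=8)
  Distance 1: (x=3, y=7), (x=2, y=8), (x=4, y=8), (x=3, y=9)
  Distance 2: (x=3, y=6), (x=4, y=7), (x=1, y=8), (x=5, y=8), (x=2, y=9), (x=4, y=9)
  Distance 3: (x=3, y=5), (x=2, y=6), (x=4, y=6), (x=1, y=7), (x=5, y=7), (x=0, y=8), (x=6, y=8), (x=1, y=9), (x=5, y=9), (x=2, y=10), (x=4, y=10)
  Distance 4: (x=3, y=4), (x=2, y=5), (x=4, y=5), (x=1, y=6), (x=5, y=6), (x=6, y=7), (x=7, y=8), (x=0, y=9), (x=6, y=9), (x=1, y=10), (x=5, y=10)
  Distance 5: (x=3, y=3), (x=2, y=4), (x=4, y=4), (x=1, y=5), (x=5, y=5), (x=6, y=6), (x=7, y=7), (x=8, y=8), (x=7, y=9), (x=0, y=10), (x=6, y=10)
  Distance 6: (x=3, y=2), (x=2, y=3), (x=4, y=3), (x=1, y=4), (x=5, y=4), (x=0, y=5), (x=6, y=5), (x=7, y=6), (x=8, y=7), (x=9, y=8), (x=8, y=9), (x=7, y=10)
  Distance 7: (x=3, y=1), (x=2, y=2), (x=4, y=2), (x=1, y=3), (x=5, y=3), (x=6, y=4), (x=7, y=5), (x=8, y=6), (x=9, y=9), (x=8, y=10)  <- goal reached here
One shortest path (7 moves): (x=3, y=8) -> (x=4, y=8) -> (x=5, y=8) -> (x=6, y=8) -> (x=7, y=8) -> (x=8, y=8) -> (x=8, y=7) -> (x=8, y=6)

Answer: Shortest path length: 7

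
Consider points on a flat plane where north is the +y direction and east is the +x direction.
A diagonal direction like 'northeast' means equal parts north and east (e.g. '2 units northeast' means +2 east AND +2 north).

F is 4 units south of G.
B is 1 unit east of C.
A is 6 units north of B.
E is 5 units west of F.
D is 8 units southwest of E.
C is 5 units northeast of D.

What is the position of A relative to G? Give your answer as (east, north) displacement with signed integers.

Answer: A is at (east=-7, north=-1) relative to G.

Derivation:
Place G at the origin (east=0, north=0).
  F is 4 units south of G: delta (east=+0, north=-4); F at (east=0, north=-4).
  E is 5 units west of F: delta (east=-5, north=+0); E at (east=-5, north=-4).
  D is 8 units southwest of E: delta (east=-8, north=-8); D at (east=-13, north=-12).
  C is 5 units northeast of D: delta (east=+5, north=+5); C at (east=-8, north=-7).
  B is 1 unit east of C: delta (east=+1, north=+0); B at (east=-7, north=-7).
  A is 6 units north of B: delta (east=+0, north=+6); A at (east=-7, north=-1).
Therefore A relative to G: (east=-7, north=-1).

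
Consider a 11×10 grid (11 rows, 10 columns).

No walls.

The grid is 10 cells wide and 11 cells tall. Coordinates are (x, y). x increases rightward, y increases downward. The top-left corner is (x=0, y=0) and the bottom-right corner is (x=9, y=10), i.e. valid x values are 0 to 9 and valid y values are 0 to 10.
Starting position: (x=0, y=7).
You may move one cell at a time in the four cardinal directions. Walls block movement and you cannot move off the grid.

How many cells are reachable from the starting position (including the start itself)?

BFS flood-fill from (x=0, y=7):
  Distance 0: (x=0, y=7)
  Distance 1: (x=0, y=6), (x=1, y=7), (x=0, y=8)
  Distance 2: (x=0, y=5), (x=1, y=6), (x=2, y=7), (x=1, y=8), (x=0, y=9)
  Distance 3: (x=0, y=4), (x=1, y=5), (x=2, y=6), (x=3, y=7), (x=2, y=8), (x=1, y=9), (x=0, y=10)
  Distance 4: (x=0, y=3), (x=1, y=4), (x=2, y=5), (x=3, y=6), (x=4, y=7), (x=3, y=8), (x=2, y=9), (x=1, y=10)
  Distance 5: (x=0, y=2), (x=1, y=3), (x=2, y=4), (x=3, y=5), (x=4, y=6), (x=5, y=7), (x=4, y=8), (x=3, y=9), (x=2, y=10)
  Distance 6: (x=0, y=1), (x=1, y=2), (x=2, y=3), (x=3, y=4), (x=4, y=5), (x=5, y=6), (x=6, y=7), (x=5, y=8), (x=4, y=9), (x=3, y=10)
  Distance 7: (x=0, y=0), (x=1, y=1), (x=2, y=2), (x=3, y=3), (x=4, y=4), (x=5, y=5), (x=6, y=6), (x=7, y=7), (x=6, y=8), (x=5, y=9), (x=4, y=10)
  Distance 8: (x=1, y=0), (x=2, y=1), (x=3, y=2), (x=4, y=3), (x=5, y=4), (x=6, y=5), (x=7, y=6), (x=8, y=7), (x=7, y=8), (x=6, y=9), (x=5, y=10)
  Distance 9: (x=2, y=0), (x=3, y=1), (x=4, y=2), (x=5, y=3), (x=6, y=4), (x=7, y=5), (x=8, y=6), (x=9, y=7), (x=8, y=8), (x=7, y=9), (x=6, y=10)
  Distance 10: (x=3, y=0), (x=4, y=1), (x=5, y=2), (x=6, y=3), (x=7, y=4), (x=8, y=5), (x=9, y=6), (x=9, y=8), (x=8, y=9), (x=7, y=10)
  Distance 11: (x=4, y=0), (x=5, y=1), (x=6, y=2), (x=7, y=3), (x=8, y=4), (x=9, y=5), (x=9, y=9), (x=8, y=10)
  Distance 12: (x=5, y=0), (x=6, y=1), (x=7, y=2), (x=8, y=3), (x=9, y=4), (x=9, y=10)
  Distance 13: (x=6, y=0), (x=7, y=1), (x=8, y=2), (x=9, y=3)
  Distance 14: (x=7, y=0), (x=8, y=1), (x=9, y=2)
  Distance 15: (x=8, y=0), (x=9, y=1)
  Distance 16: (x=9, y=0)
Total reachable: 110 (grid has 110 open cells total)

Answer: Reachable cells: 110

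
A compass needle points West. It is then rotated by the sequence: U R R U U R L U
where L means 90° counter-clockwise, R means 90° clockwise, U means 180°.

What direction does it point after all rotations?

Start: West
  U (U-turn (180°)) -> East
  R (right (90° clockwise)) -> South
  R (right (90° clockwise)) -> West
  U (U-turn (180°)) -> East
  U (U-turn (180°)) -> West
  R (right (90° clockwise)) -> North
  L (left (90° counter-clockwise)) -> West
  U (U-turn (180°)) -> East
Final: East

Answer: Final heading: East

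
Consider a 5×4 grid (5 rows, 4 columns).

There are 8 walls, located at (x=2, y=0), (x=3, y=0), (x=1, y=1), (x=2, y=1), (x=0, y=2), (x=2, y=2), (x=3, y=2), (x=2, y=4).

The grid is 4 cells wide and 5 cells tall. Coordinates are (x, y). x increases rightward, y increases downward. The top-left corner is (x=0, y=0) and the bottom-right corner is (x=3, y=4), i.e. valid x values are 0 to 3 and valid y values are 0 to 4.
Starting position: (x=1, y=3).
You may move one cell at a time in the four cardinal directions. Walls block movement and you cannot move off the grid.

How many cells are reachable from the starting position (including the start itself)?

BFS flood-fill from (x=1, y=3):
  Distance 0: (x=1, y=3)
  Distance 1: (x=1, y=2), (x=0, y=3), (x=2, y=3), (x=1, y=4)
  Distance 2: (x=3, y=3), (x=0, y=4)
  Distance 3: (x=3, y=4)
Total reachable: 8 (grid has 12 open cells total)

Answer: Reachable cells: 8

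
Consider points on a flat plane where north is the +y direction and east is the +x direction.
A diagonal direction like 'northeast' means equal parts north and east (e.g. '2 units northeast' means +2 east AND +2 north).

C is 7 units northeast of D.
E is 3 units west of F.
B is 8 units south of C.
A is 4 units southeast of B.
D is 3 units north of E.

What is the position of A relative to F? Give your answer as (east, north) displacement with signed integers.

Place F at the origin (east=0, north=0).
  E is 3 units west of F: delta (east=-3, north=+0); E at (east=-3, north=0).
  D is 3 units north of E: delta (east=+0, north=+3); D at (east=-3, north=3).
  C is 7 units northeast of D: delta (east=+7, north=+7); C at (east=4, north=10).
  B is 8 units south of C: delta (east=+0, north=-8); B at (east=4, north=2).
  A is 4 units southeast of B: delta (east=+4, north=-4); A at (east=8, north=-2).
Therefore A relative to F: (east=8, north=-2).

Answer: A is at (east=8, north=-2) relative to F.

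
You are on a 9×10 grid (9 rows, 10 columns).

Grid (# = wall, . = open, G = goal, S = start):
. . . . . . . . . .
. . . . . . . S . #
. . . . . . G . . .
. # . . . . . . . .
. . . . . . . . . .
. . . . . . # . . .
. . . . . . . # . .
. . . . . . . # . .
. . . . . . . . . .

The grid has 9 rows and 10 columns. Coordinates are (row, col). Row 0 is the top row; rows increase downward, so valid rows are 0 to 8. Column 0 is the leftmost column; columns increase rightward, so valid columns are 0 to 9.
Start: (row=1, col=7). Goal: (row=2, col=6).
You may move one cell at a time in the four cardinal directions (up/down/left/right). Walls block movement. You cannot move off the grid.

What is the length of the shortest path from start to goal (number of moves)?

BFS from (row=1, col=7) until reaching (row=2, col=6):
  Distance 0: (row=1, col=7)
  Distance 1: (row=0, col=7), (row=1, col=6), (row=1, col=8), (row=2, col=7)
  Distance 2: (row=0, col=6), (row=0, col=8), (row=1, col=5), (row=2, col=6), (row=2, col=8), (row=3, col=7)  <- goal reached here
One shortest path (2 moves): (row=1, col=7) -> (row=1, col=6) -> (row=2, col=6)

Answer: Shortest path length: 2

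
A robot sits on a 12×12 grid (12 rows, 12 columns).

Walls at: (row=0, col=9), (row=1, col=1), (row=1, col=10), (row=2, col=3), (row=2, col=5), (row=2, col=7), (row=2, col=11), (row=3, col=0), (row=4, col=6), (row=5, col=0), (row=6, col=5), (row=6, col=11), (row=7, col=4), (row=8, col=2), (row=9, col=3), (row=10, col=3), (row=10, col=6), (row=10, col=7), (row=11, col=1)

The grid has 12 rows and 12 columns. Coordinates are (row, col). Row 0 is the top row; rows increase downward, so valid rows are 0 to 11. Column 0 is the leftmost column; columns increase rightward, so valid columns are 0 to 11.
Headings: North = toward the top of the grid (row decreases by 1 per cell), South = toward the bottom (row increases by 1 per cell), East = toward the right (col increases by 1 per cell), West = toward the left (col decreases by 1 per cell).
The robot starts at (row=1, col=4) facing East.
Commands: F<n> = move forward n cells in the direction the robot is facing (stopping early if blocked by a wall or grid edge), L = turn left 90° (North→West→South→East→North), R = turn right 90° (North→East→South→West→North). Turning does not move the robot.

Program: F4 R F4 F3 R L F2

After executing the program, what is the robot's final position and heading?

Answer: Final position: (row=10, col=8), facing South

Derivation:
Start: (row=1, col=4), facing East
  F4: move forward 4, now at (row=1, col=8)
  R: turn right, now facing South
  F4: move forward 4, now at (row=5, col=8)
  F3: move forward 3, now at (row=8, col=8)
  R: turn right, now facing West
  L: turn left, now facing South
  F2: move forward 2, now at (row=10, col=8)
Final: (row=10, col=8), facing South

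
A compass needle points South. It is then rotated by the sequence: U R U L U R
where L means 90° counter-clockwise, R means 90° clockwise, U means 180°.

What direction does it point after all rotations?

Answer: Final heading: East

Derivation:
Start: South
  U (U-turn (180°)) -> North
  R (right (90° clockwise)) -> East
  U (U-turn (180°)) -> West
  L (left (90° counter-clockwise)) -> South
  U (U-turn (180°)) -> North
  R (right (90° clockwise)) -> East
Final: East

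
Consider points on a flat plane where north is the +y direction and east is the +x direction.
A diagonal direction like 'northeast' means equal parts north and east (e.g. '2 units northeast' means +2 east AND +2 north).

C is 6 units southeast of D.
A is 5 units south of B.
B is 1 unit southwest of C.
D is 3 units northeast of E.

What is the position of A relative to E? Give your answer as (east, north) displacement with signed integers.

Answer: A is at (east=8, north=-9) relative to E.

Derivation:
Place E at the origin (east=0, north=0).
  D is 3 units northeast of E: delta (east=+3, north=+3); D at (east=3, north=3).
  C is 6 units southeast of D: delta (east=+6, north=-6); C at (east=9, north=-3).
  B is 1 unit southwest of C: delta (east=-1, north=-1); B at (east=8, north=-4).
  A is 5 units south of B: delta (east=+0, north=-5); A at (east=8, north=-9).
Therefore A relative to E: (east=8, north=-9).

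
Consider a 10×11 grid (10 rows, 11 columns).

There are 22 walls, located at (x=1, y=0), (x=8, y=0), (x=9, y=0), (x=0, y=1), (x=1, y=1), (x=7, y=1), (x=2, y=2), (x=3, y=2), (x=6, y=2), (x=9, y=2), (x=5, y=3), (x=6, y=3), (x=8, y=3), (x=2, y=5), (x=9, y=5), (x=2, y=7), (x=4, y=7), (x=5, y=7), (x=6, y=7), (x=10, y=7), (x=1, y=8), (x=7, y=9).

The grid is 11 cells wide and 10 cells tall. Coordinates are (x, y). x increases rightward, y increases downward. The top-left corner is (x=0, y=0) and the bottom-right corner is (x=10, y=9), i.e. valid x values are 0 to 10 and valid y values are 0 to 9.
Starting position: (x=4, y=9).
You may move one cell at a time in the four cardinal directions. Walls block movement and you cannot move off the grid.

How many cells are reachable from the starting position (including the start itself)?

Answer: Reachable cells: 87

Derivation:
BFS flood-fill from (x=4, y=9):
  Distance 0: (x=4, y=9)
  Distance 1: (x=4, y=8), (x=3, y=9), (x=5, y=9)
  Distance 2: (x=3, y=8), (x=5, y=8), (x=2, y=9), (x=6, y=9)
  Distance 3: (x=3, y=7), (x=2, y=8), (x=6, y=8), (x=1, y=9)
  Distance 4: (x=3, y=6), (x=7, y=8), (x=0, y=9)
  Distance 5: (x=3, y=5), (x=2, y=6), (x=4, y=6), (x=7, y=7), (x=0, y=8), (x=8, y=8)
  Distance 6: (x=3, y=4), (x=4, y=5), (x=1, y=6), (x=5, y=6), (x=7, y=6), (x=0, y=7), (x=8, y=7), (x=9, y=8), (x=8, y=9)
  Distance 7: (x=3, y=3), (x=2, y=4), (x=4, y=4), (x=1, y=5), (x=5, y=5), (x=7, y=5), (x=0, y=6), (x=6, y=6), (x=8, y=6), (x=1, y=7), (x=9, y=7), (x=10, y=8), (x=9, y=9)
  Distance 8: (x=2, y=3), (x=4, y=3), (x=1, y=4), (x=5, y=4), (x=7, y=4), (x=0, y=5), (x=6, y=5), (x=8, y=5), (x=9, y=6), (x=10, y=9)
  Distance 9: (x=4, y=2), (x=1, y=3), (x=7, y=3), (x=0, y=4), (x=6, y=4), (x=8, y=4), (x=10, y=6)
  Distance 10: (x=4, y=1), (x=1, y=2), (x=5, y=2), (x=7, y=2), (x=0, y=3), (x=9, y=4), (x=10, y=5)
  Distance 11: (x=4, y=0), (x=3, y=1), (x=5, y=1), (x=0, y=2), (x=8, y=2), (x=9, y=3), (x=10, y=4)
  Distance 12: (x=3, y=0), (x=5, y=0), (x=2, y=1), (x=6, y=1), (x=8, y=1), (x=10, y=3)
  Distance 13: (x=2, y=0), (x=6, y=0), (x=9, y=1), (x=10, y=2)
  Distance 14: (x=7, y=0), (x=10, y=1)
  Distance 15: (x=10, y=0)
Total reachable: 87 (grid has 88 open cells total)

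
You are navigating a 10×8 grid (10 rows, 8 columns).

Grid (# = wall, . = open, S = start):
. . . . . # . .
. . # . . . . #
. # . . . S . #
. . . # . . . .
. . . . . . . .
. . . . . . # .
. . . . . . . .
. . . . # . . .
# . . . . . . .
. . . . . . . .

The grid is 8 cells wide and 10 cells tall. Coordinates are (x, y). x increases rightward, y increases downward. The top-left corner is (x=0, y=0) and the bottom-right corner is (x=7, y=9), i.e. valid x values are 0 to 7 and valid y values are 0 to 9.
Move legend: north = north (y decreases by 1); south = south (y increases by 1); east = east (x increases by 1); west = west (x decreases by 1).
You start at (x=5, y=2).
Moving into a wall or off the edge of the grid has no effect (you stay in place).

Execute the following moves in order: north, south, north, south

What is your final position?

Start: (x=5, y=2)
  north (north): (x=5, y=2) -> (x=5, y=1)
  south (south): (x=5, y=1) -> (x=5, y=2)
  north (north): (x=5, y=2) -> (x=5, y=1)
  south (south): (x=5, y=1) -> (x=5, y=2)
Final: (x=5, y=2)

Answer: Final position: (x=5, y=2)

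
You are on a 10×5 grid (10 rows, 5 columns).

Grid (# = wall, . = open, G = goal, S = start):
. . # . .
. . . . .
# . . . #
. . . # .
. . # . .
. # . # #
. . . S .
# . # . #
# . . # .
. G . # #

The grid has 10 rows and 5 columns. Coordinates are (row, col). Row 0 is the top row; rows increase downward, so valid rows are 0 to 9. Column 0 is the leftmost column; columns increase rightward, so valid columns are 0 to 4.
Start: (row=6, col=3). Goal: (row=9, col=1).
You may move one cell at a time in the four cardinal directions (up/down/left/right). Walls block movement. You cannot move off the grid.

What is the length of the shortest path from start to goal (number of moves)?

Answer: Shortest path length: 5

Derivation:
BFS from (row=6, col=3) until reaching (row=9, col=1):
  Distance 0: (row=6, col=3)
  Distance 1: (row=6, col=2), (row=6, col=4), (row=7, col=3)
  Distance 2: (row=5, col=2), (row=6, col=1)
  Distance 3: (row=6, col=0), (row=7, col=1)
  Distance 4: (row=5, col=0), (row=8, col=1)
  Distance 5: (row=4, col=0), (row=8, col=2), (row=9, col=1)  <- goal reached here
One shortest path (5 moves): (row=6, col=3) -> (row=6, col=2) -> (row=6, col=1) -> (row=7, col=1) -> (row=8, col=1) -> (row=9, col=1)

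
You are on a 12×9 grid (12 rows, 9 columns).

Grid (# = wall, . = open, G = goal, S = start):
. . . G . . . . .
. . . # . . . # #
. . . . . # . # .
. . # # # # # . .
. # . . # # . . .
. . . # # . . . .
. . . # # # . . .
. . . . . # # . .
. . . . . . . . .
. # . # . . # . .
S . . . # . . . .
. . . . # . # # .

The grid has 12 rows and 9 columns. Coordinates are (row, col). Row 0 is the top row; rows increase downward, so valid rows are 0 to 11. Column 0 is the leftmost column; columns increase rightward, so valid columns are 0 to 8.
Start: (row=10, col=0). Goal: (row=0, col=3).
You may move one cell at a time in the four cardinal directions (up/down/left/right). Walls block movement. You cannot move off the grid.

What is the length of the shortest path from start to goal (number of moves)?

BFS from (row=10, col=0) until reaching (row=0, col=3):
  Distance 0: (row=10, col=0)
  Distance 1: (row=9, col=0), (row=10, col=1), (row=11, col=0)
  Distance 2: (row=8, col=0), (row=10, col=2), (row=11, col=1)
  Distance 3: (row=7, col=0), (row=8, col=1), (row=9, col=2), (row=10, col=3), (row=11, col=2)
  Distance 4: (row=6, col=0), (row=7, col=1), (row=8, col=2), (row=11, col=3)
  Distance 5: (row=5, col=0), (row=6, col=1), (row=7, col=2), (row=8, col=3)
  Distance 6: (row=4, col=0), (row=5, col=1), (row=6, col=2), (row=7, col=3), (row=8, col=4)
  Distance 7: (row=3, col=0), (row=5, col=2), (row=7, col=4), (row=8, col=5), (row=9, col=4)
  Distance 8: (row=2, col=0), (row=3, col=1), (row=4, col=2), (row=8, col=6), (row=9, col=5)
  Distance 9: (row=1, col=0), (row=2, col=1), (row=4, col=3), (row=8, col=7), (row=10, col=5)
  Distance 10: (row=0, col=0), (row=1, col=1), (row=2, col=2), (row=7, col=7), (row=8, col=8), (row=9, col=7), (row=10, col=6), (row=11, col=5)
  Distance 11: (row=0, col=1), (row=1, col=2), (row=2, col=3), (row=6, col=7), (row=7, col=8), (row=9, col=8), (row=10, col=7)
  Distance 12: (row=0, col=2), (row=2, col=4), (row=5, col=7), (row=6, col=6), (row=6, col=8), (row=10, col=8)
  Distance 13: (row=0, col=3), (row=1, col=4), (row=4, col=7), (row=5, col=6), (row=5, col=8), (row=11, col=8)  <- goal reached here
One shortest path (13 moves): (row=10, col=0) -> (row=9, col=0) -> (row=8, col=0) -> (row=7, col=0) -> (row=6, col=0) -> (row=5, col=0) -> (row=4, col=0) -> (row=3, col=0) -> (row=3, col=1) -> (row=2, col=1) -> (row=2, col=2) -> (row=1, col=2) -> (row=0, col=2) -> (row=0, col=3)

Answer: Shortest path length: 13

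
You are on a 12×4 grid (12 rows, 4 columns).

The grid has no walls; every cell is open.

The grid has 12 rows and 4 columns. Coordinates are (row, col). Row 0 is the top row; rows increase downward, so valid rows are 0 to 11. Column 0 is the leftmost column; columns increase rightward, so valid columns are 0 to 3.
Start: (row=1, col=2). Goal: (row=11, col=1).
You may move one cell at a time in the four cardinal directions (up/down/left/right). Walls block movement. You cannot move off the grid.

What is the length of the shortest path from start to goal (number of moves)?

BFS from (row=1, col=2) until reaching (row=11, col=1):
  Distance 0: (row=1, col=2)
  Distance 1: (row=0, col=2), (row=1, col=1), (row=1, col=3), (row=2, col=2)
  Distance 2: (row=0, col=1), (row=0, col=3), (row=1, col=0), (row=2, col=1), (row=2, col=3), (row=3, col=2)
  Distance 3: (row=0, col=0), (row=2, col=0), (row=3, col=1), (row=3, col=3), (row=4, col=2)
  Distance 4: (row=3, col=0), (row=4, col=1), (row=4, col=3), (row=5, col=2)
  Distance 5: (row=4, col=0), (row=5, col=1), (row=5, col=3), (row=6, col=2)
  Distance 6: (row=5, col=0), (row=6, col=1), (row=6, col=3), (row=7, col=2)
  Distance 7: (row=6, col=0), (row=7, col=1), (row=7, col=3), (row=8, col=2)
  Distance 8: (row=7, col=0), (row=8, col=1), (row=8, col=3), (row=9, col=2)
  Distance 9: (row=8, col=0), (row=9, col=1), (row=9, col=3), (row=10, col=2)
  Distance 10: (row=9, col=0), (row=10, col=1), (row=10, col=3), (row=11, col=2)
  Distance 11: (row=10, col=0), (row=11, col=1), (row=11, col=3)  <- goal reached here
One shortest path (11 moves): (row=1, col=2) -> (row=1, col=1) -> (row=2, col=1) -> (row=3, col=1) -> (row=4, col=1) -> (row=5, col=1) -> (row=6, col=1) -> (row=7, col=1) -> (row=8, col=1) -> (row=9, col=1) -> (row=10, col=1) -> (row=11, col=1)

Answer: Shortest path length: 11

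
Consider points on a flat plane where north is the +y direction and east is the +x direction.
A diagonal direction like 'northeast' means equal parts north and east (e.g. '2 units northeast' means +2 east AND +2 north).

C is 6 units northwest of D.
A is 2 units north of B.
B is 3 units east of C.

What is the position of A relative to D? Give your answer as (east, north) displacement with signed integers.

Place D at the origin (east=0, north=0).
  C is 6 units northwest of D: delta (east=-6, north=+6); C at (east=-6, north=6).
  B is 3 units east of C: delta (east=+3, north=+0); B at (east=-3, north=6).
  A is 2 units north of B: delta (east=+0, north=+2); A at (east=-3, north=8).
Therefore A relative to D: (east=-3, north=8).

Answer: A is at (east=-3, north=8) relative to D.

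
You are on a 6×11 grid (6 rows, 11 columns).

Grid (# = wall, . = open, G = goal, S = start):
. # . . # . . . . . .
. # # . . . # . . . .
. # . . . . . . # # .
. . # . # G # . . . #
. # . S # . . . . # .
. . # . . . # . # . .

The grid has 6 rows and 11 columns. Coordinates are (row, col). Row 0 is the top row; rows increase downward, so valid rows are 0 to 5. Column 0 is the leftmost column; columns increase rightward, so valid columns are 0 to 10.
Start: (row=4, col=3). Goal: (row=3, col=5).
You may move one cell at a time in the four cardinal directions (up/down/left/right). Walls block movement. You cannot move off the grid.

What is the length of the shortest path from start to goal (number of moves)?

BFS from (row=4, col=3) until reaching (row=3, col=5):
  Distance 0: (row=4, col=3)
  Distance 1: (row=3, col=3), (row=4, col=2), (row=5, col=3)
  Distance 2: (row=2, col=3), (row=5, col=4)
  Distance 3: (row=1, col=3), (row=2, col=2), (row=2, col=4), (row=5, col=5)
  Distance 4: (row=0, col=3), (row=1, col=4), (row=2, col=5), (row=4, col=5)
  Distance 5: (row=0, col=2), (row=1, col=5), (row=2, col=6), (row=3, col=5), (row=4, col=6)  <- goal reached here
One shortest path (5 moves): (row=4, col=3) -> (row=3, col=3) -> (row=2, col=3) -> (row=2, col=4) -> (row=2, col=5) -> (row=3, col=5)

Answer: Shortest path length: 5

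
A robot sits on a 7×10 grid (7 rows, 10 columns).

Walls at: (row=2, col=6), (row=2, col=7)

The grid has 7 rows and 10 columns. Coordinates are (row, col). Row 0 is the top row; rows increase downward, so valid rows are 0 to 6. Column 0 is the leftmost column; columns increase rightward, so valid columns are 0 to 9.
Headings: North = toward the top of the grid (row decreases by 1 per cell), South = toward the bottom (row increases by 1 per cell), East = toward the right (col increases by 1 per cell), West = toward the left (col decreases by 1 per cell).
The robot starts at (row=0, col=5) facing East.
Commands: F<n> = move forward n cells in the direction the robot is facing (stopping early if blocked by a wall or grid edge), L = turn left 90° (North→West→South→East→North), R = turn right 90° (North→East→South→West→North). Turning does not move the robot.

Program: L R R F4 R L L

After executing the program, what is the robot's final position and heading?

Start: (row=0, col=5), facing East
  L: turn left, now facing North
  R: turn right, now facing East
  R: turn right, now facing South
  F4: move forward 4, now at (row=4, col=5)
  R: turn right, now facing West
  L: turn left, now facing South
  L: turn left, now facing East
Final: (row=4, col=5), facing East

Answer: Final position: (row=4, col=5), facing East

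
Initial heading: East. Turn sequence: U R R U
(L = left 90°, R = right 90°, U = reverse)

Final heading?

Start: East
  U (U-turn (180°)) -> West
  R (right (90° clockwise)) -> North
  R (right (90° clockwise)) -> East
  U (U-turn (180°)) -> West
Final: West

Answer: Final heading: West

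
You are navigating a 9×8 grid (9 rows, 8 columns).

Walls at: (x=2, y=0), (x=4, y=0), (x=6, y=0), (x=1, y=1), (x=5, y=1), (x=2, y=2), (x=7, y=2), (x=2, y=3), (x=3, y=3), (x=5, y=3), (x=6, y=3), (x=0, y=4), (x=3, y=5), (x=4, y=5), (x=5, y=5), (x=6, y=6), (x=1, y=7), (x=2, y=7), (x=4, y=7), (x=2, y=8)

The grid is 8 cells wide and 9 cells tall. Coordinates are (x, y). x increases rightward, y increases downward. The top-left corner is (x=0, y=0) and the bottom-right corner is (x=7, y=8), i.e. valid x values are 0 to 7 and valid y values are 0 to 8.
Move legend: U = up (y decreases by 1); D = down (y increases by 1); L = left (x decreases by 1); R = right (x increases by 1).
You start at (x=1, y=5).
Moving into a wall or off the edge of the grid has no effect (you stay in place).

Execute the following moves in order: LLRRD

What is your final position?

Answer: Final position: (x=2, y=6)

Derivation:
Start: (x=1, y=5)
  L (left): (x=1, y=5) -> (x=0, y=5)
  L (left): blocked, stay at (x=0, y=5)
  R (right): (x=0, y=5) -> (x=1, y=5)
  R (right): (x=1, y=5) -> (x=2, y=5)
  D (down): (x=2, y=5) -> (x=2, y=6)
Final: (x=2, y=6)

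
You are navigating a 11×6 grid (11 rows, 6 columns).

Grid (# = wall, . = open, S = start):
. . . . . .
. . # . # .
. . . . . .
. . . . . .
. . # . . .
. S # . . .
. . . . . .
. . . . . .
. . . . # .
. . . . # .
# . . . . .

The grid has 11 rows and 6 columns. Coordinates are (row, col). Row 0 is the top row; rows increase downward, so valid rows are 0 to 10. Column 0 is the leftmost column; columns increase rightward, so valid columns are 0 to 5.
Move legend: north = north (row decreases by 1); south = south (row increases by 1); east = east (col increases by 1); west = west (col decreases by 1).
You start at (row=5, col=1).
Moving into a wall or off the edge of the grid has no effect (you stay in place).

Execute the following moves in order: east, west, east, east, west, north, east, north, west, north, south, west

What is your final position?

Answer: Final position: (row=3, col=0)

Derivation:
Start: (row=5, col=1)
  east (east): blocked, stay at (row=5, col=1)
  west (west): (row=5, col=1) -> (row=5, col=0)
  east (east): (row=5, col=0) -> (row=5, col=1)
  east (east): blocked, stay at (row=5, col=1)
  west (west): (row=5, col=1) -> (row=5, col=0)
  north (north): (row=5, col=0) -> (row=4, col=0)
  east (east): (row=4, col=0) -> (row=4, col=1)
  north (north): (row=4, col=1) -> (row=3, col=1)
  west (west): (row=3, col=1) -> (row=3, col=0)
  north (north): (row=3, col=0) -> (row=2, col=0)
  south (south): (row=2, col=0) -> (row=3, col=0)
  west (west): blocked, stay at (row=3, col=0)
Final: (row=3, col=0)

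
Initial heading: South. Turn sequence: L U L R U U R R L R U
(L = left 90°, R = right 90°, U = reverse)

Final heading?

Answer: Final heading: West

Derivation:
Start: South
  L (left (90° counter-clockwise)) -> East
  U (U-turn (180°)) -> West
  L (left (90° counter-clockwise)) -> South
  R (right (90° clockwise)) -> West
  U (U-turn (180°)) -> East
  U (U-turn (180°)) -> West
  R (right (90° clockwise)) -> North
  R (right (90° clockwise)) -> East
  L (left (90° counter-clockwise)) -> North
  R (right (90° clockwise)) -> East
  U (U-turn (180°)) -> West
Final: West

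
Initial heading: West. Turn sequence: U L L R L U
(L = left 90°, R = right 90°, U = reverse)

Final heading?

Start: West
  U (U-turn (180°)) -> East
  L (left (90° counter-clockwise)) -> North
  L (left (90° counter-clockwise)) -> West
  R (right (90° clockwise)) -> North
  L (left (90° counter-clockwise)) -> West
  U (U-turn (180°)) -> East
Final: East

Answer: Final heading: East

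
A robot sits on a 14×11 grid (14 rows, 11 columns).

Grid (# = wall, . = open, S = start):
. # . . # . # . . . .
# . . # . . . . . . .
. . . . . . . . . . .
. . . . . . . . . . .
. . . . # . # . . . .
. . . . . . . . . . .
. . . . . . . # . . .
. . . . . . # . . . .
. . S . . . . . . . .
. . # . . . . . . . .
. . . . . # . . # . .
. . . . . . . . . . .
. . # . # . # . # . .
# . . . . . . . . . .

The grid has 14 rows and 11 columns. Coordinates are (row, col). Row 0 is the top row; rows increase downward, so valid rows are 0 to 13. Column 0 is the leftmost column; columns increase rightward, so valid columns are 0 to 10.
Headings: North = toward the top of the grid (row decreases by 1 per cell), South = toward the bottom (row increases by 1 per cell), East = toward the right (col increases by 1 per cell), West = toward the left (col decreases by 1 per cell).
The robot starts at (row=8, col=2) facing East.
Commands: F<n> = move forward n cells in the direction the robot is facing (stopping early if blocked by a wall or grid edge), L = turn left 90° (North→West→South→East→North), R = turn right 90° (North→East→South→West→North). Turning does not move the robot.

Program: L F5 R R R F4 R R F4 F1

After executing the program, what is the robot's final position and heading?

Start: (row=8, col=2), facing East
  L: turn left, now facing North
  F5: move forward 5, now at (row=3, col=2)
  R: turn right, now facing East
  R: turn right, now facing South
  R: turn right, now facing West
  F4: move forward 2/4 (blocked), now at (row=3, col=0)
  R: turn right, now facing North
  R: turn right, now facing East
  F4: move forward 4, now at (row=3, col=4)
  F1: move forward 1, now at (row=3, col=5)
Final: (row=3, col=5), facing East

Answer: Final position: (row=3, col=5), facing East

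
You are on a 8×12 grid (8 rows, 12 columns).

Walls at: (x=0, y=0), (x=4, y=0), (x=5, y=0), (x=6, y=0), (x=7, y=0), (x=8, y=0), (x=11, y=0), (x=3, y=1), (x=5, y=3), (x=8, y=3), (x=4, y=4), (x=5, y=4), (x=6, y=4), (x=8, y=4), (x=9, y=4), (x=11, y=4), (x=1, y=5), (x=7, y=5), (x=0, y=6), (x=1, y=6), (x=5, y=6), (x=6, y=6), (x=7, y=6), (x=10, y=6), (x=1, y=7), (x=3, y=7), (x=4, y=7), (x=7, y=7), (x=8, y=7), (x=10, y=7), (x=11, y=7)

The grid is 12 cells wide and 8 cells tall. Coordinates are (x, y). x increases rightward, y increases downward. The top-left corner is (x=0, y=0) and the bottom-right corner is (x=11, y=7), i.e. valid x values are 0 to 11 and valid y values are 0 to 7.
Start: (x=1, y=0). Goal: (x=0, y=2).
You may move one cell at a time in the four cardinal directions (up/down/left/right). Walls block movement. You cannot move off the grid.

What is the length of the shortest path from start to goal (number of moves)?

Answer: Shortest path length: 3

Derivation:
BFS from (x=1, y=0) until reaching (x=0, y=2):
  Distance 0: (x=1, y=0)
  Distance 1: (x=2, y=0), (x=1, y=1)
  Distance 2: (x=3, y=0), (x=0, y=1), (x=2, y=1), (x=1, y=2)
  Distance 3: (x=0, y=2), (x=2, y=2), (x=1, y=3)  <- goal reached here
One shortest path (3 moves): (x=1, y=0) -> (x=1, y=1) -> (x=0, y=1) -> (x=0, y=2)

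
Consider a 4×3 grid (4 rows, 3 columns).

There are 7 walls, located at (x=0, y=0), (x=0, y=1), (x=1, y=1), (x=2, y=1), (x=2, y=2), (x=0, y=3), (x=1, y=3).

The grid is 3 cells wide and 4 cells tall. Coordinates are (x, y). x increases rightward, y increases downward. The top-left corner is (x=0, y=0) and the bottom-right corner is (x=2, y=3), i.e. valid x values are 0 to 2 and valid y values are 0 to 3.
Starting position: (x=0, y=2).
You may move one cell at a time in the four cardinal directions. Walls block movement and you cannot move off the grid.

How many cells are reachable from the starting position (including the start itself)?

BFS flood-fill from (x=0, y=2):
  Distance 0: (x=0, y=2)
  Distance 1: (x=1, y=2)
Total reachable: 2 (grid has 5 open cells total)

Answer: Reachable cells: 2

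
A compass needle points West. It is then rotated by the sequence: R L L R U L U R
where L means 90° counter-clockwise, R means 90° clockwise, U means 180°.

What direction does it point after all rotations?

Answer: Final heading: West

Derivation:
Start: West
  R (right (90° clockwise)) -> North
  L (left (90° counter-clockwise)) -> West
  L (left (90° counter-clockwise)) -> South
  R (right (90° clockwise)) -> West
  U (U-turn (180°)) -> East
  L (left (90° counter-clockwise)) -> North
  U (U-turn (180°)) -> South
  R (right (90° clockwise)) -> West
Final: West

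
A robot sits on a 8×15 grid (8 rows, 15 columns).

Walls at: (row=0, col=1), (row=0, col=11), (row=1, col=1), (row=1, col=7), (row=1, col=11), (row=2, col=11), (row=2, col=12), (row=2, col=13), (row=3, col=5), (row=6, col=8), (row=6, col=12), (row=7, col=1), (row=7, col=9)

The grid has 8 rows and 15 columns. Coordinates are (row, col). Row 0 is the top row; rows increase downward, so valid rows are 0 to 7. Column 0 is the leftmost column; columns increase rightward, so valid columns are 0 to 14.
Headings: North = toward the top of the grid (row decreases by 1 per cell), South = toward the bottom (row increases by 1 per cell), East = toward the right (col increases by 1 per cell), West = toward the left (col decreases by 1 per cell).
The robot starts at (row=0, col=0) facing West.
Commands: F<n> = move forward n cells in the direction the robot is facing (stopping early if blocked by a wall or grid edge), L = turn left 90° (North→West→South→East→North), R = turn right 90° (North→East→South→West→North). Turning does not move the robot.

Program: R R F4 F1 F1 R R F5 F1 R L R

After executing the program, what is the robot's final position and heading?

Start: (row=0, col=0), facing West
  R: turn right, now facing North
  R: turn right, now facing East
  F4: move forward 0/4 (blocked), now at (row=0, col=0)
  F1: move forward 0/1 (blocked), now at (row=0, col=0)
  F1: move forward 0/1 (blocked), now at (row=0, col=0)
  R: turn right, now facing South
  R: turn right, now facing West
  F5: move forward 0/5 (blocked), now at (row=0, col=0)
  F1: move forward 0/1 (blocked), now at (row=0, col=0)
  R: turn right, now facing North
  L: turn left, now facing West
  R: turn right, now facing North
Final: (row=0, col=0), facing North

Answer: Final position: (row=0, col=0), facing North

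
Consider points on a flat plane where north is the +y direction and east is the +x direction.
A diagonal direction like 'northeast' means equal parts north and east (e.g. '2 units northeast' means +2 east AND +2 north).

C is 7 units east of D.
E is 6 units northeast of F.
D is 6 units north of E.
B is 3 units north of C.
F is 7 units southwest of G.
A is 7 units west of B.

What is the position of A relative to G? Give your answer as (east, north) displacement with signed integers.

Place G at the origin (east=0, north=0).
  F is 7 units southwest of G: delta (east=-7, north=-7); F at (east=-7, north=-7).
  E is 6 units northeast of F: delta (east=+6, north=+6); E at (east=-1, north=-1).
  D is 6 units north of E: delta (east=+0, north=+6); D at (east=-1, north=5).
  C is 7 units east of D: delta (east=+7, north=+0); C at (east=6, north=5).
  B is 3 units north of C: delta (east=+0, north=+3); B at (east=6, north=8).
  A is 7 units west of B: delta (east=-7, north=+0); A at (east=-1, north=8).
Therefore A relative to G: (east=-1, north=8).

Answer: A is at (east=-1, north=8) relative to G.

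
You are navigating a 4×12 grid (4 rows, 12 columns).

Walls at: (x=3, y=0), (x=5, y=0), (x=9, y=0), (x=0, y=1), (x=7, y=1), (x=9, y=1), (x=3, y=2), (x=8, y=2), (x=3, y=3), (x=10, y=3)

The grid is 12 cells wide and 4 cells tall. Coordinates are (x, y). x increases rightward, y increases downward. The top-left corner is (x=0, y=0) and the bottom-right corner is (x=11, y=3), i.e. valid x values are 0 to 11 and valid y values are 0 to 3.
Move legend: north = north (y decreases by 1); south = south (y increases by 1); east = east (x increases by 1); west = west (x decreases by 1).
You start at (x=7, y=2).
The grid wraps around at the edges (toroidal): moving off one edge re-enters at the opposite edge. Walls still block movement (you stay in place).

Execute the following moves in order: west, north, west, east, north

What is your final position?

Start: (x=7, y=2)
  west (west): (x=7, y=2) -> (x=6, y=2)
  north (north): (x=6, y=2) -> (x=6, y=1)
  west (west): (x=6, y=1) -> (x=5, y=1)
  east (east): (x=5, y=1) -> (x=6, y=1)
  north (north): (x=6, y=1) -> (x=6, y=0)
Final: (x=6, y=0)

Answer: Final position: (x=6, y=0)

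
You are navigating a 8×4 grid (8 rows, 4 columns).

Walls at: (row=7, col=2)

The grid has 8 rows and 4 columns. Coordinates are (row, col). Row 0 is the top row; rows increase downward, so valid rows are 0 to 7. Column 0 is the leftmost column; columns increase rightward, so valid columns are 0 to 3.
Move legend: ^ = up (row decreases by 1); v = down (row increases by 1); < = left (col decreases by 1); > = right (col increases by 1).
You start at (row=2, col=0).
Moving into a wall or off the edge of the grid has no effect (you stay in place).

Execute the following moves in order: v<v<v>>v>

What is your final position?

Start: (row=2, col=0)
  v (down): (row=2, col=0) -> (row=3, col=0)
  < (left): blocked, stay at (row=3, col=0)
  v (down): (row=3, col=0) -> (row=4, col=0)
  < (left): blocked, stay at (row=4, col=0)
  v (down): (row=4, col=0) -> (row=5, col=0)
  > (right): (row=5, col=0) -> (row=5, col=1)
  > (right): (row=5, col=1) -> (row=5, col=2)
  v (down): (row=5, col=2) -> (row=6, col=2)
  > (right): (row=6, col=2) -> (row=6, col=3)
Final: (row=6, col=3)

Answer: Final position: (row=6, col=3)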